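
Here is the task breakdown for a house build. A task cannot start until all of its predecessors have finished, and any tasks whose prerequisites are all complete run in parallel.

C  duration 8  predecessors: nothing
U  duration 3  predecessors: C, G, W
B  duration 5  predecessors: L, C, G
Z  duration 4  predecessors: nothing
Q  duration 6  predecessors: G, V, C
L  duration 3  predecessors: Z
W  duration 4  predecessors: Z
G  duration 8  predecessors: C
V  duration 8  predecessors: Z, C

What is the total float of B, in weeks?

1

The longest chain is C→G→Q = 8+8+6 = 22; overall finish 22 weeks.
The longest chain containing B totals 21 weeks.
Float = 22 − 21 = 1.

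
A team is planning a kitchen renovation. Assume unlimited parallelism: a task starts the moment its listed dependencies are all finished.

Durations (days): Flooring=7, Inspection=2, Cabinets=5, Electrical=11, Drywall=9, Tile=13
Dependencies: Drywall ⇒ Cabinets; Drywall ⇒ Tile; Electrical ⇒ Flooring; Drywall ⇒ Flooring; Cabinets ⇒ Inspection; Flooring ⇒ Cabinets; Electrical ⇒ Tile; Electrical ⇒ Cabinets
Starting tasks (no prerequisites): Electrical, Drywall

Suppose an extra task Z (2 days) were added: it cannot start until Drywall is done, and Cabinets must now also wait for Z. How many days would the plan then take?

Originally the plan takes 25 days.
With Z inserted, Cabinets now waits for max(Electrical, Drywall, Flooring, Z).
New critical path: Electrical→Flooring→Cabinets→Inspection = 11+7+5+2 = 25 ⇒ 25 days.

25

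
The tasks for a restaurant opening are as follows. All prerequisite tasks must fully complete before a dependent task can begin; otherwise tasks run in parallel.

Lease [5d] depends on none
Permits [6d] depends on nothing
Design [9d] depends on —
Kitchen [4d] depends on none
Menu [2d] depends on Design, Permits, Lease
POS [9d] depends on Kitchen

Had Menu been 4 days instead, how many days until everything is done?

As given, the longest chain is Kitchen→POS = 4+9 = 13, so the finish is 13 days.
Menu is off the critical path — its longest chain is 11 days, giving 2 of slack.
Now Design→Menu = 9+4 = 13 is longest, so the finish becomes 13 days.

13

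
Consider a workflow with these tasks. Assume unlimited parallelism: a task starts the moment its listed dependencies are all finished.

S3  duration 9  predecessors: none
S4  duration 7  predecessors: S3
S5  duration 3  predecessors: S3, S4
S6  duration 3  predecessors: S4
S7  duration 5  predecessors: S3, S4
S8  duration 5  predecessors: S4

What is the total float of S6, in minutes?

Critical path: S3→S4→S7 = 9+7+5 = 21, so the finish is 21 minutes.
Longest path through S6: 19 minutes (earliest finish 19, latest finish 21).
Float = 21 − 19 = 2.

2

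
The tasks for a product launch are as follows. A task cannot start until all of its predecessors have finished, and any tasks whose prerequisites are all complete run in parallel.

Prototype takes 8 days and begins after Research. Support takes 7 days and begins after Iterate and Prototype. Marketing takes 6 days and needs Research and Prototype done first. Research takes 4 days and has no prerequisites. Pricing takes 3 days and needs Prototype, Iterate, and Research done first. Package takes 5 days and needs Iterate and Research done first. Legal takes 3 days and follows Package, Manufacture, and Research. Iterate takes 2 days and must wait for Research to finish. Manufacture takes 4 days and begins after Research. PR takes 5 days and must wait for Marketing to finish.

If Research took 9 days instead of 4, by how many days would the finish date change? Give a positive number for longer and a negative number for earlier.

5

Actual critical path: Research→Prototype→Marketing→PR = 4+8+6+5 = 23 ⇒ 23 days.
Research lies on that path, so at 9 days the path becomes 28 days.
That remains the longest chain; total 28 days.
Change in finish: 28 − 23 = +5 days.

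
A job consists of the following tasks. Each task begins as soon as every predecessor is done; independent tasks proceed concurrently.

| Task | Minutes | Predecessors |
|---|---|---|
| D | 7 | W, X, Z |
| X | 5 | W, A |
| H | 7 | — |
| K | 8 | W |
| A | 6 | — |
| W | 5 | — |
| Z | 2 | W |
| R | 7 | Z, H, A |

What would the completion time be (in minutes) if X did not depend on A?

Before: longest chain A→X→D = 6+5+7 = 18, finish 18.
Without A→X, X's earliest start moves from 6 to 5.
The longest chain is now W→X→D = 5+5+7 = 17, so the project takes 17 minutes.

17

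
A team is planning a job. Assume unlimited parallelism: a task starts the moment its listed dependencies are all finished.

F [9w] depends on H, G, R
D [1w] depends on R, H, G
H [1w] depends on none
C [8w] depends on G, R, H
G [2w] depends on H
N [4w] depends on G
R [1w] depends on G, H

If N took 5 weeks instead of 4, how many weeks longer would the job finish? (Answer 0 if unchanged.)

Actual critical path: H→G→R→F = 1+2+1+9 = 13 ⇒ 13 weeks.
N has 6 weeks of float (longest path through it is 7).
No other chain overtakes it, so the finish is 13 weeks.
Change in finish: 13 − 13 = +0 weeks.

0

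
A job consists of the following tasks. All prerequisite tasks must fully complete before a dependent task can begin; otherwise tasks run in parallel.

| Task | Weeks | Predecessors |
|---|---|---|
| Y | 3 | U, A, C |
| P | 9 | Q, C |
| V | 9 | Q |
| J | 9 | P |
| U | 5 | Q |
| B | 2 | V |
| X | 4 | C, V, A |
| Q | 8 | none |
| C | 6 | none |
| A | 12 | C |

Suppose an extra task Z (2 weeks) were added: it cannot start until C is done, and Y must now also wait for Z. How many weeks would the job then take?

26

Originally the job takes 26 weeks.
With Z inserted, Y now waits for max(U, A, C, Z).
New critical path: Q→P→J = 8+9+9 = 26 ⇒ 26 weeks.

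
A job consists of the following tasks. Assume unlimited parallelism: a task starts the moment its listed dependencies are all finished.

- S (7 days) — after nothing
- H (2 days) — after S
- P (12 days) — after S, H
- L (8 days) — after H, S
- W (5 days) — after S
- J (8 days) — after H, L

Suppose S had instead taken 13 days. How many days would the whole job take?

Critical path before the change: S→H→L→J = 7+2+8+8 = 25 giving 25 days.
S lies on that path, so at 13 days the path becomes 31 days.
That remains the longest chain; total 31 days.

31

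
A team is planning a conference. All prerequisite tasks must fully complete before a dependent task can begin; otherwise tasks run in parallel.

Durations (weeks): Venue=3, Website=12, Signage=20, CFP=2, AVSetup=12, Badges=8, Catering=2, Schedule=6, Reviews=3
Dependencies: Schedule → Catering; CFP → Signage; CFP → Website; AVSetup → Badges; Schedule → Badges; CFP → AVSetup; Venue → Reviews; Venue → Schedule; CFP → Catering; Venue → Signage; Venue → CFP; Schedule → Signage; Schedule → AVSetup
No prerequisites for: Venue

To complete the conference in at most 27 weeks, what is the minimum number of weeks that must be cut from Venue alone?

Current finish: 29 weeks; target: 27.
Venue is on every critical path, so each week cut from Venue cuts the finish by one (this holds down to a finish of 27).
Need 29 − 27 = 2 weeks off Venue → Venue becomes 1 week, finish becomes 27.

2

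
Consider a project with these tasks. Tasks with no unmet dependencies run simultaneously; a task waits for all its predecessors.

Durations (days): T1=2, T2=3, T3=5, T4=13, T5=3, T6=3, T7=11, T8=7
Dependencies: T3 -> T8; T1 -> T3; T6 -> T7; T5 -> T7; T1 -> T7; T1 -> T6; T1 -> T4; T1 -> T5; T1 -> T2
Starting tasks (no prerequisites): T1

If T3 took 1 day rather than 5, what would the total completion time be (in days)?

The binding path is T1→T5→T7 = 2+3+11 = 16; finish at 16 days.
The longest path through T3 is only 14 days, so T3 has float 2.
That remains the longest chain; total 16 days.

16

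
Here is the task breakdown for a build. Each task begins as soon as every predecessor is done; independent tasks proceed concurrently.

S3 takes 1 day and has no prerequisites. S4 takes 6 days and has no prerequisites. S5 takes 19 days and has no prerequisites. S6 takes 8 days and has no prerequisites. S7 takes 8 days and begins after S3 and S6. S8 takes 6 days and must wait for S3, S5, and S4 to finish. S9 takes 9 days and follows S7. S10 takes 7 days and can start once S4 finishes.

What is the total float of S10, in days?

Critical path: S5→S8 = 19+6 = 25, so the finish is 25 days.
Longest path through S10: 13 days (earliest finish 13, latest finish 25).
Slack of S10 = 18 − 6 = 12 days.

12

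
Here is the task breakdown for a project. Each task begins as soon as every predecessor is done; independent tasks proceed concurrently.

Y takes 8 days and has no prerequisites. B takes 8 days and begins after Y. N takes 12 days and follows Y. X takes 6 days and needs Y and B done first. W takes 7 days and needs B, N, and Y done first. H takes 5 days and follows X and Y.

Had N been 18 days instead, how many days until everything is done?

33

As given, the longest chain is Y→N→W = 8+12+7 = 27, so the finish is 27 days.
N is on the critical path; changing it to 18 makes that path 33 days.
No other chain overtakes it, so the finish is 33 days.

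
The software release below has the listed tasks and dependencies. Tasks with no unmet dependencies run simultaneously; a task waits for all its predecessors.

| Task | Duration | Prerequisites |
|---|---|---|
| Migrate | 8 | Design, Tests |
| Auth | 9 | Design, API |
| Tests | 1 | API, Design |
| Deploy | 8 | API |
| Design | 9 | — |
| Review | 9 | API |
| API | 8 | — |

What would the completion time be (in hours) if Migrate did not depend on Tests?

Original critical path: Design→Auth = 9+9 = 18 ⇒ 18 hours.
Without Tests→Migrate, Migrate's earliest start moves from 10 to 9.
The longest chain is now Design→Auth = 9+9 = 18, so the software release takes 18 hours.

18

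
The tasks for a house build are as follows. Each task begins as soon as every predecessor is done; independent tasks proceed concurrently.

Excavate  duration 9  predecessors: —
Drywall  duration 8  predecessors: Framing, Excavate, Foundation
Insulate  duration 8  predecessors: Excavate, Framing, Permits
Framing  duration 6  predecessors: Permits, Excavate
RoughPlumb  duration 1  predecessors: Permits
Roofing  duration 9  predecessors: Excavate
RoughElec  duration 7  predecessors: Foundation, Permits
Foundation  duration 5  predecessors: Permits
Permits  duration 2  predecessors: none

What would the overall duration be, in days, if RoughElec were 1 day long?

Baseline: Excavate→Framing→Insulate = 9+6+8 = 23 → 23 days.
The longest path through RoughElec is only 14 days, so RoughElec has float 9.
No other chain overtakes it, so the finish is 23 days.

23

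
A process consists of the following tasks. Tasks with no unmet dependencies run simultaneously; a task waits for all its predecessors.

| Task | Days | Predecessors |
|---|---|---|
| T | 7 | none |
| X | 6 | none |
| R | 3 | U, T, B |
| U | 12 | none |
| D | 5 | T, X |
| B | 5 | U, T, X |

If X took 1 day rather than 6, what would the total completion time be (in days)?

20

Critical path before the change: U→B→R = 12+5+3 = 20 giving 20 days.
X has 6 days of float (longest path through it is 14).
No other chain overtakes it, so the finish is 20 days.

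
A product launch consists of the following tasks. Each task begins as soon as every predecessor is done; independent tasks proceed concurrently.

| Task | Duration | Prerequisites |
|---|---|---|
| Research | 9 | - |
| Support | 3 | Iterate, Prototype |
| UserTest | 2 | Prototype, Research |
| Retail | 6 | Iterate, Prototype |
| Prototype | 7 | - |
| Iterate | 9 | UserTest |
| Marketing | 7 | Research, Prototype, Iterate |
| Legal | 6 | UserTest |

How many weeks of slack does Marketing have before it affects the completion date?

Research→UserTest→Iterate→Marketing = 9+2+9+7 = 27 sets the makespan at 27 weeks.
Marketing finishes as early as 27 and must finish by 27.
Float = 27 − 27 = 0.

0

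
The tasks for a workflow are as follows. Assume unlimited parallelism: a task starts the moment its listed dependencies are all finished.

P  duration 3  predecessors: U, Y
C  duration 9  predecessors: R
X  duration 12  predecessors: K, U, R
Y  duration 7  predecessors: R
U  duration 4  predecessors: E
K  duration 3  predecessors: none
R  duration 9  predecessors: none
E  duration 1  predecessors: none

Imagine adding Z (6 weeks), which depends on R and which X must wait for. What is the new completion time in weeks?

27

Originally the workflow takes 21 weeks.
With Z inserted, X now waits for max(K, U, R, Z).
New critical path: R→Z→X = 9+6+12 = 27 ⇒ 27 weeks.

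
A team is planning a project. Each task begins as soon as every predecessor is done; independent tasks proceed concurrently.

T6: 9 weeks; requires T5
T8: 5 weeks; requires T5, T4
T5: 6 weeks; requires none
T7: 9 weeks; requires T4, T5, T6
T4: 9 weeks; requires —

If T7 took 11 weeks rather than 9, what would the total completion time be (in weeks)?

As given, the longest chain is T5→T6→T7 = 6+9+9 = 24, so the finish is 24 weeks.
T7 is on the critical path; changing it to 11 makes that path 26 weeks.
No other chain overtakes it, so the finish is 26 weeks.

26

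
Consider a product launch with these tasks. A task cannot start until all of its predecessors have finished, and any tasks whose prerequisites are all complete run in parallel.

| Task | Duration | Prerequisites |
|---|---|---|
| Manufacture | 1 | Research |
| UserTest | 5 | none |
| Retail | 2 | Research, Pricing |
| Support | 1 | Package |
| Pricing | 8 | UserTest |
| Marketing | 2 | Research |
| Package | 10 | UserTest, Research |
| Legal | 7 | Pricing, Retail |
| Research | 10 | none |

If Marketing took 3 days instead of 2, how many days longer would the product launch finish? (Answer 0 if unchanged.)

0

As given, the longest chain is UserTest→Pricing→Retail→Legal = 5+8+2+7 = 22, so the finish is 22 days.
Marketing has 10 days of float (longest path through it is 12).
That remains the longest chain; total 22 days.
Change in finish: 22 − 22 = +0 days.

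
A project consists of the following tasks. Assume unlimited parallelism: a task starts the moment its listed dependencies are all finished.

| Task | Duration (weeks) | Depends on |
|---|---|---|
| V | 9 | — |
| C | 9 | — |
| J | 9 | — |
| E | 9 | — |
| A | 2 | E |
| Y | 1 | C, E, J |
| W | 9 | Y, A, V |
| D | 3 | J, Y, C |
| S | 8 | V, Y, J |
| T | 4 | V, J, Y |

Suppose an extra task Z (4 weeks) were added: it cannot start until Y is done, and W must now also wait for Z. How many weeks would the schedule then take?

Originally the schedule takes 20 weeks.
With Z inserted, W now waits for max(Y, A, V, Z).
New critical path: C→Y→Z→W = 9+1+4+9 = 23 ⇒ 23 weeks.

23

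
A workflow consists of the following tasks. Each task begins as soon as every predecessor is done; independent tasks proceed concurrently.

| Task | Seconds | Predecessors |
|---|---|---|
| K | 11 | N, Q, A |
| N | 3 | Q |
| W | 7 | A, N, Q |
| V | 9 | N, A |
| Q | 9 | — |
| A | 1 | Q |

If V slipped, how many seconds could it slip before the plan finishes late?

The longest chain is Q→N→K = 9+3+11 = 23; overall finish 23 seconds.
V finishes as early as 21 and must finish by 23.
Slack of V = 14 − 12 = 2 seconds.

2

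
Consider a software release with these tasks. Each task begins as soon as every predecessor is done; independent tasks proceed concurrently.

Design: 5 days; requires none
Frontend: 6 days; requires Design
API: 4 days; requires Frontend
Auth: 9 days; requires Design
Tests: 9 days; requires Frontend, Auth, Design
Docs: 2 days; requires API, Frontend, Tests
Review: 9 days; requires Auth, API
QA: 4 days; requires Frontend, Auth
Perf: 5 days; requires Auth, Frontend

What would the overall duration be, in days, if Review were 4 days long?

Actual critical path: Design→Auth→Tests→Docs = 5+9+9+2 = 25 ⇒ 25 days.
The longest path through Review is only 24 days, so Review has float 1.
That remains the longest chain; total 25 days.

25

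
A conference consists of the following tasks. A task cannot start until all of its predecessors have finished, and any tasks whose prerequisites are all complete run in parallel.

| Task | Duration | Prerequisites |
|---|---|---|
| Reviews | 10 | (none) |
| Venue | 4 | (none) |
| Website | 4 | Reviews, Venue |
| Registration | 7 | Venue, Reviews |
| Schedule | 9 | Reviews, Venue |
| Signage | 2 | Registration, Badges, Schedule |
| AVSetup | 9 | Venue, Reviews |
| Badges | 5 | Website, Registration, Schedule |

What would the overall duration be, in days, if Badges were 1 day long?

Critical path before the change: Reviews→Schedule→Badges→Signage = 10+9+5+2 = 26 giving 26 days.
Badges lies on that path, so at 1 day the path becomes 22 days.
The critical path is still Reviews→Schedule→Badges→Signage; finish is now 22 days.

22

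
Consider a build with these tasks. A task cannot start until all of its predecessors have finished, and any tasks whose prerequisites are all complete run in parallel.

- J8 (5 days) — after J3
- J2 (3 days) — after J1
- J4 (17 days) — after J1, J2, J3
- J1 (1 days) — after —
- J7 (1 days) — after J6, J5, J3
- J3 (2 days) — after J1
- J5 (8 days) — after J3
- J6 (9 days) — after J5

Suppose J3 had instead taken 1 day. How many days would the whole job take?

As given, the longest chain is J1→J3→J5→J6→J7 = 1+2+8+9+1 = 21, so the finish is 21 days.
Since J3 is critical, the -1 change carries straight to that chain (now 20 days).
Now J1→J2→J4 = 1+3+17 = 21 is longest, so the finish becomes 21 days.

21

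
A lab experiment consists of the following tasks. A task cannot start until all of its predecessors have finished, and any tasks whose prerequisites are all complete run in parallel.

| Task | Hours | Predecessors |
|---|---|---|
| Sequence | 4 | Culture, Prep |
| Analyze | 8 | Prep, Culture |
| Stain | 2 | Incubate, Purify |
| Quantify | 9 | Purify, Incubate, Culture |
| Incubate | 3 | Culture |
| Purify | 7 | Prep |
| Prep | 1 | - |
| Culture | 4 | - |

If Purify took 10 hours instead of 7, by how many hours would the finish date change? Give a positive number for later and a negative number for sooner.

As given, the longest chain is Prep→Purify→Quantify = 1+7+9 = 17, so the finish is 17 hours.
Purify is on the critical path; changing it to 10 makes that path 20 hours.
The critical path is still Prep→Purify→Quantify; finish is now 20 hours.
Change in finish: 20 − 17 = +3 hours.

3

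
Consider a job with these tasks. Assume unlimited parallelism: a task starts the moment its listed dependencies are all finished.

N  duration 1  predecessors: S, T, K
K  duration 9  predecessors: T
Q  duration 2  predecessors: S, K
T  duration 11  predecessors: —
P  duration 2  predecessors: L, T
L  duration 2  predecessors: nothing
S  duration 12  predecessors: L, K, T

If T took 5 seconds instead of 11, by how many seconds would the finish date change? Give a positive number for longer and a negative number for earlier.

-6

Baseline: T→K→S→Q = 11+9+12+2 = 34 → 34 seconds.
T lies on that path, so at 5 seconds the path becomes 28 seconds.
That remains the longest chain; total 28 seconds.
Change in finish: 28 − 34 = -6 seconds.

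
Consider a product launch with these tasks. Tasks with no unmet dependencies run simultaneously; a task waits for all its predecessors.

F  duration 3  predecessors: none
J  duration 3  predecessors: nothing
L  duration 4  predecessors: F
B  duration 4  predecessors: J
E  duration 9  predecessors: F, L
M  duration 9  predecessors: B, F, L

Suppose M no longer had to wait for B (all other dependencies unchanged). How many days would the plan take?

16

Original critical path: F→L→E = 3+4+9 = 16 ⇒ 16 days.
Dropping B→M doesn't change M's earliest start (7); another predecessor still binds.
New critical path: F→L→E = 3+4+9 = 16 ⇒ 16 days.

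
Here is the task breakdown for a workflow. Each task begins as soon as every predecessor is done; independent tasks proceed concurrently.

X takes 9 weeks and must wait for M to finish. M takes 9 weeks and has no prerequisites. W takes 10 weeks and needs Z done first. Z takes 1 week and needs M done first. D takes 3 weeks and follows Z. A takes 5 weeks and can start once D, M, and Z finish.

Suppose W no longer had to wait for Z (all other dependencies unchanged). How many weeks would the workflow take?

Before: longest chain M→Z→W = 9+1+10 = 20, finish 20.
Without Z→W, W's earliest start moves from 10 to 0.
New critical path: M→Z→D→A = 9+1+3+5 = 18 ⇒ 18 weeks.

18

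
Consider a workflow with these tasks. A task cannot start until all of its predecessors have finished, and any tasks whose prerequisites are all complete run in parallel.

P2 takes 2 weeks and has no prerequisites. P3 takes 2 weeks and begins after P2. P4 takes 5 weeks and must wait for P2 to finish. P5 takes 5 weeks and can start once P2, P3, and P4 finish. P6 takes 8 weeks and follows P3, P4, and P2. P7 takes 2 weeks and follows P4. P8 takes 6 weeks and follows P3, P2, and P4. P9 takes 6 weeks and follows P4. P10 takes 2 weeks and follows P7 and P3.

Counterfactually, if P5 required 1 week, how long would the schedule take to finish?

As given, the longest chain is P2→P4→P6 = 2+5+8 = 15, so the finish is 15 weeks.
P5 has 3 weeks of float (longest path through it is 12).
That remains the longest chain; total 15 weeks.

15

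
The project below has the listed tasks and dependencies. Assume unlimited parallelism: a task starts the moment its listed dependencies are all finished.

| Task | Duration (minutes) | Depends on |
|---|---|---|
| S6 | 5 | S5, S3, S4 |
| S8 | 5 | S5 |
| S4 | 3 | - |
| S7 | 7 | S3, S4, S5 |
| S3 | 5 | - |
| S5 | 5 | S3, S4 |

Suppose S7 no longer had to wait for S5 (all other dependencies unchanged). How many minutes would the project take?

Before: longest chain S3→S5→S7 = 5+5+7 = 17, finish 17.
Without S5→S7, S7's earliest start moves from 10 to 5.
The longest chain is now S3→S5→S6 = 5+5+5 = 15, so the project takes 15 minutes.

15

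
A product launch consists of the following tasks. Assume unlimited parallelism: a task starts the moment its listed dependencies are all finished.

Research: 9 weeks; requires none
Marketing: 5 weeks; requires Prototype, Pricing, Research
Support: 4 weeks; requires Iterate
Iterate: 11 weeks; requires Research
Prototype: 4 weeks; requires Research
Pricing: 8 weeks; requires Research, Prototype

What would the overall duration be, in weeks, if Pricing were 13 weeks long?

Baseline: Research→Prototype→Pricing→Marketing = 9+4+8+5 = 26 → 26 weeks.
Pricing is on the critical path; changing it to 13 makes that path 31 weeks.
The critical path is still Research→Prototype→Pricing→Marketing; finish is now 31 weeks.

31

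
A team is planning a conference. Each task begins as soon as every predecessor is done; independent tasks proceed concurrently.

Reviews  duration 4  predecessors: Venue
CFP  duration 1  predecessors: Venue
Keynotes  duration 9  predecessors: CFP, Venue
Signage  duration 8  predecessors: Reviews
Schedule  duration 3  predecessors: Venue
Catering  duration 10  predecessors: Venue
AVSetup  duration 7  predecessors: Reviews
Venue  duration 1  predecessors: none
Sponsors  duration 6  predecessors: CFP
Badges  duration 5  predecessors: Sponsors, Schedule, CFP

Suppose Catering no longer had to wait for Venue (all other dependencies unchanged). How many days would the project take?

13

Before: longest chain Venue→CFP→Sponsors→Badges = 1+1+6+5 = 13, finish 13.
Without Venue→Catering, Catering's earliest start moves from 1 to 0.
After: Venue→CFP→Sponsors→Badges = 1+1+6+5 = 13 → 13 days.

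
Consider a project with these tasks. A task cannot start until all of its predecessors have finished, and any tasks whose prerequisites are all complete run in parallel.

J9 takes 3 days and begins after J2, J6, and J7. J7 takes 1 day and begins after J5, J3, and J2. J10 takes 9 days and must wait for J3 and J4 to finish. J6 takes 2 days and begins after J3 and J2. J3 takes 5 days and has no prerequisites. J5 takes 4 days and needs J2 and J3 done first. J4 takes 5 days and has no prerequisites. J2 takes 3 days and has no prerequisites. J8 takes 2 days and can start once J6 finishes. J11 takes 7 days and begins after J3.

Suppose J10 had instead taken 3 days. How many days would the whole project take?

As given, the longest chain is J3→J10 = 5+9 = 14, so the finish is 14 days.
J10 is on the critical path; changing it to 3 makes that path 8 days.
The binding chain switches to J3→J5→J7→J9 = 5+4+1+3 = 13; finish 13 days.

13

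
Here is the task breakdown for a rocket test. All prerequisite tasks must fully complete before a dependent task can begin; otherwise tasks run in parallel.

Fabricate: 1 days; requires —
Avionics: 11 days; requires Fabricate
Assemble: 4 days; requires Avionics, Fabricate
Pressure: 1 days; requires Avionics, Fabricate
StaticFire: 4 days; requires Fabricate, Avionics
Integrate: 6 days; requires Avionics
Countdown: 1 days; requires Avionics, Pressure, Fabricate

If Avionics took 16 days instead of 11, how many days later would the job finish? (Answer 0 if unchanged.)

As given, the longest chain is Fabricate→Avionics→Integrate = 1+11+6 = 18, so the finish is 18 days.
Avionics lies on that path, so at 16 days the path becomes 23 days.
No other chain overtakes it, so the finish is 23 days.
Change in finish: 23 − 18 = +5 days.

5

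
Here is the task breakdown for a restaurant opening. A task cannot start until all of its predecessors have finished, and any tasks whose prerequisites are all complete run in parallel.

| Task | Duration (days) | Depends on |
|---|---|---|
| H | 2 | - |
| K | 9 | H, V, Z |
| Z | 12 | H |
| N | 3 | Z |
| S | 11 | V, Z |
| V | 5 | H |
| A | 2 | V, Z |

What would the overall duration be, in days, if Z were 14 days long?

27

Baseline: H→Z→S = 2+12+11 = 25 → 25 days.
Z is on the critical path; changing it to 14 makes that path 27 days.
No other chain overtakes it, so the finish is 27 days.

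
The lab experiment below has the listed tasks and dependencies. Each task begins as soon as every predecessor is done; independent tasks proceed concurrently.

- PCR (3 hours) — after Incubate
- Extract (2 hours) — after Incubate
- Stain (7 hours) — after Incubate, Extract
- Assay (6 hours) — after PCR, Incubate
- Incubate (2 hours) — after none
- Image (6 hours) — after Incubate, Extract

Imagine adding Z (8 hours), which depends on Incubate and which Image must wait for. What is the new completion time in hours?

16

Originally the schedule takes 11 hours.
With Z inserted, Image now waits for max(Incubate, Extract, Z).
New critical path: Incubate→Z→Image = 2+8+6 = 16 ⇒ 16 hours.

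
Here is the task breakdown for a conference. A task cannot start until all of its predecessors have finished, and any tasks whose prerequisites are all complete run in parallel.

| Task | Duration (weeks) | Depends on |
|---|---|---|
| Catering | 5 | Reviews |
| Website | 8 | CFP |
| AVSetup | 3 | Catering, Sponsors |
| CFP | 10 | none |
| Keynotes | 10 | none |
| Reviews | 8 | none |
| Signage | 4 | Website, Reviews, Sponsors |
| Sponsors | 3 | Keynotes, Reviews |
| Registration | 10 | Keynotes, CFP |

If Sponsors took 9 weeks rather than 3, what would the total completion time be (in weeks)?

Critical path before the change: CFP→Website→Signage = 10+8+4 = 22 giving 22 weeks.
Sponsors has 5 weeks of float (longest path through it is 17).
Now Keynotes→Sponsors→Signage = 10+9+4 = 23 is longest, so the finish becomes 23 weeks.

23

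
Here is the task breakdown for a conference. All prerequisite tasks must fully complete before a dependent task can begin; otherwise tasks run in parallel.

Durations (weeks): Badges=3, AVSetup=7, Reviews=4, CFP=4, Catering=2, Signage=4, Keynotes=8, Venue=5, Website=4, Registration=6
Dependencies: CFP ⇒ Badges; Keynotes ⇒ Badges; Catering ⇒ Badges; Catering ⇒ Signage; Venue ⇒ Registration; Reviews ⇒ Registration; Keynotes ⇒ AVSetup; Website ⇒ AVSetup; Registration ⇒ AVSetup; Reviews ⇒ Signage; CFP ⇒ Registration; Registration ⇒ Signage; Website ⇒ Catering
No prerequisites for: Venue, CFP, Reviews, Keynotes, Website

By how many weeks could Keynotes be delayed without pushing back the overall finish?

3

Critical path: Venue→Registration→AVSetup = 5+6+7 = 18, so the finish is 18 weeks.
Keynotes finishes as early as 8 and must finish by 11.
Slack of Keynotes = 3 − 0 = 3 weeks.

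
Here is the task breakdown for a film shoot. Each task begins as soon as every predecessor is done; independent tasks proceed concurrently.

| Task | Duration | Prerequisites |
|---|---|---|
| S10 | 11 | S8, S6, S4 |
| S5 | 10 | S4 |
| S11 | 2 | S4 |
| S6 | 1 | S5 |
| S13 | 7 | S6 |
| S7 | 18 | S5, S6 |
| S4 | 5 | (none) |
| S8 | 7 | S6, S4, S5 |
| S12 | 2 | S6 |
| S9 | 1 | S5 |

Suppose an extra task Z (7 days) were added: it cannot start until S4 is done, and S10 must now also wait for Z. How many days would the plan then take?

Originally the plan takes 34 days.
With Z inserted, S10 now waits for max(S8, S6, S4, Z).
New critical path: S4→S5→S6→S7 = 5+10+1+18 = 34 ⇒ 34 days.

34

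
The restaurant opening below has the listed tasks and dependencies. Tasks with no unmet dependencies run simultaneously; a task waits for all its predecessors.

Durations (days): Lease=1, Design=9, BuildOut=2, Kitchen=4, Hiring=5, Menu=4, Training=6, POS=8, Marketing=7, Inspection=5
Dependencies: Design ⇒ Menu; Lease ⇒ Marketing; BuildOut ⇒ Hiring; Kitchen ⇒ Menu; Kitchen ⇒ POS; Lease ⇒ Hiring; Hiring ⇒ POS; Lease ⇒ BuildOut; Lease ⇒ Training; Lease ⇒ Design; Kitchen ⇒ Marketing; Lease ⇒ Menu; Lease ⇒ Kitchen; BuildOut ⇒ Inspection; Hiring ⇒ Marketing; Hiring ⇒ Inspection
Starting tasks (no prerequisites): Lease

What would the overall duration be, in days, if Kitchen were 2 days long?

16

The binding path is Lease→BuildOut→Hiring→POS = 1+2+5+8 = 16; finish at 16 days.
The longest path through Kitchen is only 13 days, so Kitchen has float 3.
No other chain overtakes it, so the finish is 16 days.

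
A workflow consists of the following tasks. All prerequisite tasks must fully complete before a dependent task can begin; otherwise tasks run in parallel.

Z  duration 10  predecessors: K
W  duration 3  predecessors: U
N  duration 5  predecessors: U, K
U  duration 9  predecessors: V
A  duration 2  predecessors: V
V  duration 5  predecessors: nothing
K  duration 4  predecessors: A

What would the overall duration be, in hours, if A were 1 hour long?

As given, the longest chain is V→A→K→Z = 5+2+4+10 = 21, so the finish is 21 hours.
A lies on that path, so at 1 hour the path becomes 20 hours.
No other chain overtakes it, so the finish is 20 hours.

20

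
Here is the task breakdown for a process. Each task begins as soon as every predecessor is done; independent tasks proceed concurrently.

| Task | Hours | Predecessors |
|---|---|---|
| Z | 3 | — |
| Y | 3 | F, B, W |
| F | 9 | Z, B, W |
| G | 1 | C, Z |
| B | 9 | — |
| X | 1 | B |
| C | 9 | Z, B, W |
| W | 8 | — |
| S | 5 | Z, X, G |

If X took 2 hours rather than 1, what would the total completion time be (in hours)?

24

The binding path is B→C→G→S = 9+9+1+5 = 24; finish at 24 hours.
X is off the critical path — its longest chain is 15 hours, giving 9 of slack.
No other chain overtakes it, so the finish is 24 hours.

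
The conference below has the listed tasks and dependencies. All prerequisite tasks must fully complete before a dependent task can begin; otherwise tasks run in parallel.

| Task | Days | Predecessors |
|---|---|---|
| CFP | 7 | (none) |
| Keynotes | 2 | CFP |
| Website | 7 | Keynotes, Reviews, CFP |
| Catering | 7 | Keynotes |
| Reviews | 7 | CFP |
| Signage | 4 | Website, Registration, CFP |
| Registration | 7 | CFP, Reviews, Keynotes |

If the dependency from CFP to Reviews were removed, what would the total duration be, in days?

20

With the dependency in place, CFP→Reviews→Website→Signage = 7+7+7+4 = 25 sets the finish at 25 days.
Without CFP→Reviews, Reviews's earliest start moves from 7 to 0.
The longest chain is now CFP→Keynotes→Website→Signage = 7+2+7+4 = 20, so the job takes 20 days.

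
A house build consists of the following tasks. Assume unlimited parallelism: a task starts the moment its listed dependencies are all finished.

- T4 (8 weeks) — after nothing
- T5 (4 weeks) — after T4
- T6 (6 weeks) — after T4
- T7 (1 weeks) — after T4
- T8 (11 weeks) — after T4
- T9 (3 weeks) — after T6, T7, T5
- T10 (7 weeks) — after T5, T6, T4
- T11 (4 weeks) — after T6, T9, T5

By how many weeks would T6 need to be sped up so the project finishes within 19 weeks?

Current finish: 21 weeks; target: 19.
T6 is on every critical path, so each week cut from T6 cuts the finish by one (this holds down to a finish of 19).
Need 21 − 19 = 2 weeks off T6 → T6 becomes 4 weeks, finish becomes 19.

2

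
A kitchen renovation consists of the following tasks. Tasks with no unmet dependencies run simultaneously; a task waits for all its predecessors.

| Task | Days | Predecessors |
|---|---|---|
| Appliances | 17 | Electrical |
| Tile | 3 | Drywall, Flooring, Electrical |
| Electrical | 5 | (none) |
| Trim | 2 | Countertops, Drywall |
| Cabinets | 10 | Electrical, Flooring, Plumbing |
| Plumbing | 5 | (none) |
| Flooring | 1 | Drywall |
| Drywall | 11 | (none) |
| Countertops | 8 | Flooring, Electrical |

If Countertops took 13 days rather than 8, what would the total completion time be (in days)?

27

Baseline: Drywall→Flooring→Countertops→Trim = 11+1+8+2 = 22 → 22 days.
Countertops lies on that path, so at 13 days the path becomes 27 days.
The critical path is still Drywall→Flooring→Countertops→Trim; finish is now 27 days.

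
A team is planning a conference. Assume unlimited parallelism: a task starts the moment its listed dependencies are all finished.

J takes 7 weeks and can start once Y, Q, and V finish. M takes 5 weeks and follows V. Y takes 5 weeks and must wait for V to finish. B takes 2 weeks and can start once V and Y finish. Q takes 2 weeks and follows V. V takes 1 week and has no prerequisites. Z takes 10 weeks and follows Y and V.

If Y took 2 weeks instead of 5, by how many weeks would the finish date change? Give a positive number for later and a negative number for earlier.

Actual critical path: V→Y→Z = 1+5+10 = 16 ⇒ 16 weeks.
Y is on the critical path; changing it to 2 makes that path 13 weeks.
No other chain overtakes it, so the finish is 13 weeks.
Change in finish: 13 − 16 = -3 weeks.

-3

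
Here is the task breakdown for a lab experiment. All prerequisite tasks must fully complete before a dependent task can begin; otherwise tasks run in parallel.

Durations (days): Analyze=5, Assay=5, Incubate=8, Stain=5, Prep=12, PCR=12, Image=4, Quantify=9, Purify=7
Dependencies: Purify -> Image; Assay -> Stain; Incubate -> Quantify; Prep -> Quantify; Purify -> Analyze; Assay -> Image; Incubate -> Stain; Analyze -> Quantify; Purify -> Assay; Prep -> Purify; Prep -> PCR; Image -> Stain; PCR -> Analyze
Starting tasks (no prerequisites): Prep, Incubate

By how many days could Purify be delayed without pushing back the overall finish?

5

Critical path: Prep→PCR→Analyze→Quantify = 12+12+5+9 = 38, so the finish is 38 days.
Longest path through Purify: 33 days (earliest finish 19, latest finish 24).
Float = 38 − 33 = 5.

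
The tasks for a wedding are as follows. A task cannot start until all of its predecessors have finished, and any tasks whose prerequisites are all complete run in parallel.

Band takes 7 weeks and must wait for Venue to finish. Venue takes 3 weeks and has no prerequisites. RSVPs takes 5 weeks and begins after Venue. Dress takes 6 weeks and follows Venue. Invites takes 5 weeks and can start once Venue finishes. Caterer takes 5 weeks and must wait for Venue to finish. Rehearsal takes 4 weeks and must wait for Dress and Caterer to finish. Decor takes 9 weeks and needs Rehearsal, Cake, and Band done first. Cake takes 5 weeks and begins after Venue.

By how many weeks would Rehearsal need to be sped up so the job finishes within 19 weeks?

3

Current finish: 22 weeks; target: 19.
Rehearsal is on every critical path, so each week cut from Rehearsal cuts the finish by one (this holds down to a finish of 19).
Need 22 − 19 = 3 weeks off Rehearsal → Rehearsal becomes 1 week, finish becomes 19.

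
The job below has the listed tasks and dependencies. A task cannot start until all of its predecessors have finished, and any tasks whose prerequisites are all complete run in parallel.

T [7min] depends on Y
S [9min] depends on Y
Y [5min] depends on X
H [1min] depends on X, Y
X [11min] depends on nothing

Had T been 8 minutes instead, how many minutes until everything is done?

25

Critical path before the change: X→Y→S = 11+5+9 = 25 giving 25 minutes.
The longest path through T is only 23 minutes, so T has float 2.
The critical path is still X→Y→S; finish is now 25 minutes.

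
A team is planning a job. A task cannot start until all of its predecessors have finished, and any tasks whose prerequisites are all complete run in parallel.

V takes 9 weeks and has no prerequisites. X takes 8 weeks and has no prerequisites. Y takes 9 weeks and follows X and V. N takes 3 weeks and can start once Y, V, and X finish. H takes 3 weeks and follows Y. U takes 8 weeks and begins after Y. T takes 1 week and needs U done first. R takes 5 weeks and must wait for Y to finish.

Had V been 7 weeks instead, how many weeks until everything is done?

Actual critical path: V→Y→U→T = 9+9+8+1 = 27 ⇒ 27 weeks.
V is on the critical path; changing it to 7 makes that path 25 weeks.
Now X→Y→U→T = 8+9+8+1 = 26 is longest, so the finish becomes 26 weeks.

26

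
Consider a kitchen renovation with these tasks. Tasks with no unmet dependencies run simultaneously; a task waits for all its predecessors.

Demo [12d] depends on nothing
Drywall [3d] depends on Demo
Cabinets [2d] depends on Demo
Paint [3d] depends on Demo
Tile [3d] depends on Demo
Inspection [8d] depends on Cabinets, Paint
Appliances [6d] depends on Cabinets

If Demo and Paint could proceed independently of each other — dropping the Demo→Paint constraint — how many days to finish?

22

Original critical path: Demo→Paint→Inspection = 12+3+8 = 23 ⇒ 23 days.
Without Demo→Paint, Paint's earliest start moves from 12 to 0.
New critical path: Demo→Cabinets→Inspection = 12+2+8 = 22 ⇒ 22 days.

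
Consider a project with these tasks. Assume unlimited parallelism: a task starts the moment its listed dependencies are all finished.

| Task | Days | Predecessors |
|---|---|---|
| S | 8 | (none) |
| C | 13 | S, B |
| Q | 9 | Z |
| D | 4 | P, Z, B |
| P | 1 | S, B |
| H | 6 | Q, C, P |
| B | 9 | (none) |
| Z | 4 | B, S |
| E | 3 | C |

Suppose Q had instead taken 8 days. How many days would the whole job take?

The binding path is B→Z→Q→H = 9+4+9+6 = 28; finish at 28 days.
Q lies on that path, so at 8 days the path becomes 27 days.
The binding chain switches to B→C→H = 9+13+6 = 28; finish 28 days.

28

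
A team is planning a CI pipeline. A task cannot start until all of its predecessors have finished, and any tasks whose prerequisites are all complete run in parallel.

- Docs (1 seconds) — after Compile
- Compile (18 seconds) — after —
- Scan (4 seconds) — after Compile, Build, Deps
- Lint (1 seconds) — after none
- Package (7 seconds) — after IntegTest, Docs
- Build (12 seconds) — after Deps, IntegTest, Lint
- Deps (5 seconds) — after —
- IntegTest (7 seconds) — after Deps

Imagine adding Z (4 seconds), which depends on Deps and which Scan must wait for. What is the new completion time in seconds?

Originally the job takes 28 seconds.
With Z inserted, Scan now waits for max(Compile, Build, Deps, Z).
New critical path: Deps→IntegTest→Build→Scan = 5+7+12+4 = 28 ⇒ 28 seconds.

28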